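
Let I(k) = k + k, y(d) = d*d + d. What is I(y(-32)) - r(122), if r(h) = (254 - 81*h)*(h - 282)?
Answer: -1538496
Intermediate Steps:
y(d) = d + d² (y(d) = d² + d = d + d²)
I(k) = 2*k
r(h) = (-282 + h)*(254 - 81*h) (r(h) = (254 - 81*h)*(-282 + h) = (-282 + h)*(254 - 81*h))
I(y(-32)) - r(122) = 2*(-32*(1 - 32)) - (-71628 - 81*122² + 23096*122) = 2*(-32*(-31)) - (-71628 - 81*14884 + 2817712) = 2*992 - (-71628 - 1205604 + 2817712) = 1984 - 1*1540480 = 1984 - 1540480 = -1538496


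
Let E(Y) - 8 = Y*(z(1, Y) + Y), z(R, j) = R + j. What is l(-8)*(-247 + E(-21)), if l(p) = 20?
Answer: 12440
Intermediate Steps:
E(Y) = 8 + Y*(1 + 2*Y) (E(Y) = 8 + Y*((1 + Y) + Y) = 8 + Y*(1 + 2*Y))
l(-8)*(-247 + E(-21)) = 20*(-247 + (8 - 21 + 2*(-21)**2)) = 20*(-247 + (8 - 21 + 2*441)) = 20*(-247 + (8 - 21 + 882)) = 20*(-247 + 869) = 20*622 = 12440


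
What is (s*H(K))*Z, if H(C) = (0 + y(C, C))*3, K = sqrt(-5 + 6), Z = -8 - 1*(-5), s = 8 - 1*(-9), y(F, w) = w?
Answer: -153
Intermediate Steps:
s = 17 (s = 8 + 9 = 17)
Z = -3 (Z = -8 + 5 = -3)
K = 1 (K = sqrt(1) = 1)
H(C) = 3*C (H(C) = (0 + C)*3 = C*3 = 3*C)
(s*H(K))*Z = (17*(3*1))*(-3) = (17*3)*(-3) = 51*(-3) = -153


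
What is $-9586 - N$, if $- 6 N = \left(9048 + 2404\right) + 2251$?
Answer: $- \frac{43813}{6} \approx -7302.2$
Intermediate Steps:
$N = - \frac{13703}{6}$ ($N = - \frac{\left(9048 + 2404\right) + 2251}{6} = - \frac{11452 + 2251}{6} = \left(- \frac{1}{6}\right) 13703 = - \frac{13703}{6} \approx -2283.8$)
$-9586 - N = -9586 - - \frac{13703}{6} = -9586 + \frac{13703}{6} = - \frac{43813}{6}$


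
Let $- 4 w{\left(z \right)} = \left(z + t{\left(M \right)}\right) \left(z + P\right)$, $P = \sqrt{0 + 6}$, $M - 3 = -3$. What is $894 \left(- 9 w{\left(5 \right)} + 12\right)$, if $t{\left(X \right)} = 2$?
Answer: $\frac{162261}{2} + \frac{28161 \sqrt{6}}{2} \approx 1.1562 \cdot 10^{5}$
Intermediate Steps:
$M = 0$ ($M = 3 - 3 = 0$)
$P = \sqrt{6} \approx 2.4495$
$w{\left(z \right)} = - \frac{\left(2 + z\right) \left(z + \sqrt{6}\right)}{4}$ ($w{\left(z \right)} = - \frac{\left(z + 2\right) \left(z + \sqrt{6}\right)}{4} = - \frac{\left(2 + z\right) \left(z + \sqrt{6}\right)}{4}$)
$894 \left(- 9 w{\left(5 \right)} + 12\right) = 894 \left(- 9 \left(\left(- \frac{1}{2}\right) 5 - \frac{\sqrt{6}}{2} - \frac{5^{2}}{4} - \frac{5 \sqrt{6}}{4}\right) + 12\right) = 894 \left(- 9 \left(- \frac{5}{2} - \frac{\sqrt{6}}{2} - \frac{25}{4} - \frac{5 \sqrt{6}}{4}\right) + 12\right) = 894 \left(- 9 \left(- \frac{35}{4} - \frac{7 \sqrt{6}}{4}\right) + 12\right) = 894 \left(\left(\frac{315}{4} + \frac{63 \sqrt{6}}{4}\right) + 12\right) = 894 \left(\frac{363}{4} + \frac{63 \sqrt{6}}{4}\right) = \frac{162261}{2} + \frac{28161 \sqrt{6}}{2}$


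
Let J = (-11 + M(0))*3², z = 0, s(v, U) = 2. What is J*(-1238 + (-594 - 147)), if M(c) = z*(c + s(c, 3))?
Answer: 195921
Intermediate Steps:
M(c) = 0 (M(c) = 0*(c + 2) = 0*(2 + c) = 0)
J = -99 (J = (-11 + 0)*3² = -11*9 = -99)
J*(-1238 + (-594 - 147)) = -99*(-1238 + (-594 - 147)) = -99*(-1238 - 741) = -99*(-1979) = 195921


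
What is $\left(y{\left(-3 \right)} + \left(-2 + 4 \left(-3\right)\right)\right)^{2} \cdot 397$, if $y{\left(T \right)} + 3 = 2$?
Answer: $89325$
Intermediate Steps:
$y{\left(T \right)} = -1$ ($y{\left(T \right)} = -3 + 2 = -1$)
$\left(y{\left(-3 \right)} + \left(-2 + 4 \left(-3\right)\right)\right)^{2} \cdot 397 = \left(-1 + \left(-2 + 4 \left(-3\right)\right)\right)^{2} \cdot 397 = \left(-1 - 14\right)^{2} \cdot 397 = \left(-15\right)^{2} \cdot 397 = 225 \cdot 397 = 89325$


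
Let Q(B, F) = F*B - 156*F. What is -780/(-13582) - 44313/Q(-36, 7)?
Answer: 100484581/3042368 ≈ 33.028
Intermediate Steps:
Q(B, F) = -156*F + B*F (Q(B, F) = B*F - 156*F = -156*F + B*F)
-780/(-13582) - 44313/Q(-36, 7) = -780/(-13582) - 44313*1/(7*(-156 - 36)) = -780*(-1/13582) - 44313/(7*(-192)) = 390/6791 - 44313/(-1344) = 390/6791 - 44313*(-1/1344) = 390/6791 + 14771/448 = 100484581/3042368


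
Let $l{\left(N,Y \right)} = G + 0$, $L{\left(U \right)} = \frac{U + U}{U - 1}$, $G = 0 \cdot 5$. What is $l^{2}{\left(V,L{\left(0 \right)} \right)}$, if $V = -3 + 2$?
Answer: $0$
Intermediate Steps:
$G = 0$
$L{\left(U \right)} = \frac{2 U}{-1 + U}$
$V = -1$
$l{\left(N,Y \right)} = 0$ ($l{\left(N,Y \right)} = 0 + 0 = 0$)
$l^{2}{\left(V,L{\left(0 \right)} \right)} = 0^{2} = 0$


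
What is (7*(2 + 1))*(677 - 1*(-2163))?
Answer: 59640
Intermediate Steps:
(7*(2 + 1))*(677 - 1*(-2163)) = (7*3)*(677 + 2163) = 21*2840 = 59640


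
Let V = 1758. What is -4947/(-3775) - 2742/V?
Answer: -275704/1106075 ≈ -0.24926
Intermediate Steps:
-4947/(-3775) - 2742/V = -4947/(-3775) - 2742/1758 = -4947*(-1/3775) - 2742*1/1758 = 4947/3775 - 457/293 = -275704/1106075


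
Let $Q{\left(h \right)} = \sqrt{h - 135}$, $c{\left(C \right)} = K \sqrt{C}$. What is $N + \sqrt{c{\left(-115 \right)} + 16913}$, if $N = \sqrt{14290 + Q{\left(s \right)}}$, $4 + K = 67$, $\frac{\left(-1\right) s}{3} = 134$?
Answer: $\sqrt{14290 + i \sqrt{537}} + \sqrt{16913 + 63 i \sqrt{115}} \approx 249.62 + 2.6939 i$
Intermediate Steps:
$s = -402$ ($s = \left(-3\right) 134 = -402$)
$K = 63$ ($K = -4 + 67 = 63$)
$c{\left(C \right)} = 63 \sqrt{C}$
$Q{\left(h \right)} = \sqrt{-135 + h}$
$N = \sqrt{14290 + i \sqrt{537}}$ ($N = \sqrt{14290 + \sqrt{-135 - 402}} = \sqrt{14290 + \sqrt{-537}} = \sqrt{14290 + i \sqrt{537}} \approx 119.54 + 0.0969 i$)
$N + \sqrt{c{\left(-115 \right)} + 16913} = \sqrt{14290 + i \sqrt{537}} + \sqrt{63 \sqrt{-115} + 16913} = \sqrt{14290 + i \sqrt{537}} + \sqrt{63 i \sqrt{115} + 16913} = \sqrt{14290 + i \sqrt{537}} + \sqrt{16913 + 63 i \sqrt{115}}$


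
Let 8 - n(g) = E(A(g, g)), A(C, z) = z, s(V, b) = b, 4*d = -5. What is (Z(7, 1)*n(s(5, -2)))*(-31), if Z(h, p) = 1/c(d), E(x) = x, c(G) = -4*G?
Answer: -62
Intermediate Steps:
d = -5/4 (d = (¼)*(-5) = -5/4 ≈ -1.2500)
n(g) = 8 - g
Z(h, p) = ⅕ (Z(h, p) = 1/(-4*(-5/4)) = 1/5 = ⅕)
(Z(7, 1)*n(s(5, -2)))*(-31) = ((8 - 1*(-2))/5)*(-31) = ((8 + 2)/5)*(-31) = ((⅕)*10)*(-31) = 2*(-31) = -62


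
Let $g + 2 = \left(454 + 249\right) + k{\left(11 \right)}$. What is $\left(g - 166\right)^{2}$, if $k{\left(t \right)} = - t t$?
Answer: $171396$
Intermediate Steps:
$k{\left(t \right)} = - t^{2}$
$g = 580$ ($g = -2 + \left(\left(454 + 249\right) - 11^{2}\right) = -2 + \left(703 - 121\right) = -2 + 582 = 580$)
$\left(g - 166\right)^{2} = \left(580 - 166\right)^{2} = 414^{2} = 171396$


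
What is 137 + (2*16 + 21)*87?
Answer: 4748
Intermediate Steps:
137 + (2*16 + 21)*87 = 137 + (32 + 21)*87 = 137 + 53*87 = 137 + 4611 = 4748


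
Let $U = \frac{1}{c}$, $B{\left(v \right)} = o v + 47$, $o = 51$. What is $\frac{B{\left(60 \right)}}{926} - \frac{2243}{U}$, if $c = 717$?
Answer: $- \frac{1489218799}{926} \approx -1.6082 \cdot 10^{6}$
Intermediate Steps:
$B{\left(v \right)} = 47 + 51 v$ ($B{\left(v \right)} = 51 v + 47 = 47 + 51 v$)
$U = \frac{1}{717} \approx 0.0013947$
$\frac{B{\left(60 \right)}}{926} - \frac{2243}{U} = \frac{47 + 51 \cdot 60}{926} - 2243 \frac{1}{\frac{1}{717}} = \left(47 + 3060\right) \frac{1}{926} - 1608231 = 3107 \cdot \frac{1}{926} - 1608231 = \frac{3107}{926} - 1608231 = - \frac{1489218799}{926}$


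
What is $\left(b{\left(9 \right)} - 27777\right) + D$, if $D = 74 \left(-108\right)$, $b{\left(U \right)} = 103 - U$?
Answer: $-35675$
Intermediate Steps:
$D = -7992$
$\left(b{\left(9 \right)} - 27777\right) + D = \left(\left(103 - 9\right) - 27777\right) - 7992 = \left(94 - 27777\right) - 7992 = -27683 - 7992 = -35675$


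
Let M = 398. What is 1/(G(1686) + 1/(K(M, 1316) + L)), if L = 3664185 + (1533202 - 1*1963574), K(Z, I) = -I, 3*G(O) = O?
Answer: 3232497/1816663315 ≈ 0.0017794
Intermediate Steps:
G(O) = O/3
L = 3233813 (L = 3664185 + (1533202 - 1963574) = 3664185 - 430372 = 3233813)
1/(G(1686) + 1/(K(M, 1316) + L)) = 1/((⅓)*1686 + 1/(-1*1316 + 3233813)) = 1/(562 + 1/(-1316 + 3233813)) = 1/(562 + 1/3232497) = 1/(1816663315/3232497) = 3232497/1816663315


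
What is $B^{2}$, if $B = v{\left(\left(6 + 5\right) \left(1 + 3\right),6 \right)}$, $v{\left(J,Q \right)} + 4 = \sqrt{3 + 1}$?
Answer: $4$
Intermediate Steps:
$v{\left(J,Q \right)} = -2$ ($v{\left(J,Q \right)} = -4 + \sqrt{3 + 1} = -4 + \sqrt{4} = -4 + 2 = -2$)
$B = -2$
$B^{2} = \left(-2\right)^{2} = 4$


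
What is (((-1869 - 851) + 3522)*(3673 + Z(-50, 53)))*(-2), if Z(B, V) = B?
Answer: -5811292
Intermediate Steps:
(((-1869 - 851) + 3522)*(3673 + Z(-50, 53)))*(-2) = (((-1869 - 851) + 3522)*(3673 - 50))*(-2) = ((-2720 + 3522)*3623)*(-2) = (802*3623)*(-2) = 2905646*(-2) = -5811292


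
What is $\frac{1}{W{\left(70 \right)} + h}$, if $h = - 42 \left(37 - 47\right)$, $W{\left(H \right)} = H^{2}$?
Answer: $\frac{1}{5320} \approx 0.00018797$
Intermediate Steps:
$h = 420$ ($h = \left(-42\right) \left(-10\right) = 420$)
$\frac{1}{W{\left(70 \right)} + h} = \frac{1}{70^{2} + 420} = \frac{1}{4900 + 420} = \frac{1}{5320}$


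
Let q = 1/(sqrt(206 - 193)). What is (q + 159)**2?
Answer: (2067 + sqrt(13))**2/169 ≈ 25369.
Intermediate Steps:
q = sqrt(13)/13 (q = 1/(sqrt(13)) = sqrt(13)/13 ≈ 0.27735)
(q + 159)**2 = (sqrt(13)/13 + 159)**2 = (159 + sqrt(13)/13)**2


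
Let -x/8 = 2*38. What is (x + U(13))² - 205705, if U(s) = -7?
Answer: 172520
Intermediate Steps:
x = -608 (x = -16*38 = -8*76 = -608)
(x + U(13))² - 205705 = (-608 - 7)² - 205705 = (-615)² - 205705 = 378225 - 205705 = 172520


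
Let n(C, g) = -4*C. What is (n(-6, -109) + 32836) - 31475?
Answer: 1385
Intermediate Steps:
(n(-6, -109) + 32836) - 31475 = (-4*(-6) + 32836) - 31475 = (24 + 32836) - 31475 = 32860 - 31475 = 1385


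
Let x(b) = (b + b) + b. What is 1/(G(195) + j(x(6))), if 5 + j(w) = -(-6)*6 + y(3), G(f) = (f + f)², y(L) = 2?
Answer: 1/152133 ≈ 6.5732e-6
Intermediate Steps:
x(b) = 3*b (x(b) = 2*b + b = 3*b)
G(f) = 4*f² (G(f) = (2*f)² = 4*f²)
j(w) = 33 (j(w) = -5 + (-(-6)*6 + 2) = -5 + (-2*(-18) + 2) = -5 + (36 + 2) = -5 + 38 = 33)
1/(G(195) + j(x(6))) = 1/(4*195² + 33) = 1/(4*38025 + 33) = 1/(152100 + 33) = 1/152133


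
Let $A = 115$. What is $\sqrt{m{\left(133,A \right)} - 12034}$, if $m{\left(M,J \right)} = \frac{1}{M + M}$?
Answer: $\frac{i \sqrt{851477438}}{266} \approx 109.7 i$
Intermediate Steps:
$m{\left(M,J \right)} = \frac{1}{2 M}$
$\sqrt{m{\left(133,A \right)} - 12034} = \sqrt{\frac{1}{2 \cdot 133} - 12034} = \sqrt{\frac{1}{2} \cdot \frac{1}{133} - 12034} = \sqrt{\frac{1}{266} - 12034} = \sqrt{- \frac{3201043}{266}} = \frac{i \sqrt{851477438}}{266}$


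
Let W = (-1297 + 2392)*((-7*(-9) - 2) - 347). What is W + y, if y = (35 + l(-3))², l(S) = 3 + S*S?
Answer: -310961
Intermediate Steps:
l(S) = 3 + S²
y = 2209 (y = (35 + (3 + (-3)²))² = (35 + (3 + 9))² = (35 + 12)² = 47² = 2209)
W = -313170 (W = 1095*((63 - 2) - 347) = 1095*(61 - 347) = 1095*(-286) = -313170)
W + y = -313170 + 2209 = -310961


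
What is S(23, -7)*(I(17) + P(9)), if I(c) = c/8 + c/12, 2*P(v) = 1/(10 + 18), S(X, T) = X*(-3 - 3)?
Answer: -6877/14 ≈ -491.21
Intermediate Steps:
S(X, T) = -6*X (S(X, T) = X*(-6) = -6*X)
P(v) = 1/56 (P(v) = 1/(2*(10 + 18)) = (1/2)/28 = (1/2)*(1/28) = 1/56)
I(c) = 5*c/24 (I(c) = c*(1/8) + c*(1/12) = c/8 + c/12 = 5*c/24)
S(23, -7)*(I(17) + P(9)) = (-6*23)*((5/24)*17 + 1/56) = -138*(85/24 + 1/56) = -138*299/84 = -6877/14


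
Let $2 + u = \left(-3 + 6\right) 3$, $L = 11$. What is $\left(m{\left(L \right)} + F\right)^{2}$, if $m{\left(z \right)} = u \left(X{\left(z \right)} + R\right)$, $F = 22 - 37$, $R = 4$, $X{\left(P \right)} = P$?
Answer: $8100$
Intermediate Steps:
$u = 7$ ($u = -2 + \left(-3 + 6\right) 3 = -2 + 3 \cdot 3 = -2 + 9 = 7$)
$F = -15$
$m{\left(z \right)} = 28 + 7 z$ ($m{\left(z \right)} = 7 \left(z + 4\right) = 7 \left(4 + z\right) = 28 + 7 z$)
$\left(m{\left(L \right)} + F\right)^{2} = \left(\left(28 + 7 \cdot 11\right) - 15\right)^{2} = \left(\left(28 + 77\right) - 15\right)^{2} = \left(105 - 15\right)^{2} = 90^{2} = 8100$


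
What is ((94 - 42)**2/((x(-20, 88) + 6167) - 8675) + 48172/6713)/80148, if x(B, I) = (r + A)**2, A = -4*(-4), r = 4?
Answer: 1737388/23628638929 ≈ 7.3529e-5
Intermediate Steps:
A = 16
x(B, I) = 400 (x(B, I) = (4 + 16)**2 = 20**2 = 400)
((94 - 42)**2/((x(-20, 88) + 6167) - 8675) + 48172/6713)/80148 = ((94 - 42)**2/((400 + 6167) - 8675) + 48172/6713)/80148 = (52**2/(6567 - 8675) + 48172*(1/6713))*(1/80148) = (2704/(-2108) + 48172/6713)*(1/80148) = (2704*(-1/2108) + 48172/6713)*(1/80148) = (-676/527 + 48172/6713)*(1/80148) = (20848656/3537751)*(1/80148) = 1737388/23628638929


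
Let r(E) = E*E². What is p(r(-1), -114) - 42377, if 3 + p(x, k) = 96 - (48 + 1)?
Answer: -42333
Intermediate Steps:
r(E) = E³
p(x, k) = 44 (p(x, k) = -3 + (96 - (48 + 1)) = -3 + (96 - 1*49) = -3 + (96 - 49) = -3 + 47 = 44)
p(r(-1), -114) - 42377 = 44 - 42377 = -42333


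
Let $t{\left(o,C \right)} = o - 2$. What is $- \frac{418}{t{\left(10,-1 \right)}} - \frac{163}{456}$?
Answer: $- \frac{23989}{456} \approx -52.607$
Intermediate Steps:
$t{\left(o,C \right)} = -2 + o$
$- \frac{418}{t{\left(10,-1 \right)}} - \frac{163}{456} = - \frac{418}{-2 + 10} - \frac{163}{456} = - \frac{418}{8} - \frac{163}{456} = \left(-418\right) \frac{1}{8} - \frac{163}{456} = - \frac{209}{4} - \frac{163}{456} = - \frac{23989}{456}$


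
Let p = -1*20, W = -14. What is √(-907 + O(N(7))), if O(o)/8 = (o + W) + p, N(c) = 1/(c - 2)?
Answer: 29*I*√35/5 ≈ 34.313*I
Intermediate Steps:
p = -20
N(c) = 1/(-2 + c)
O(o) = -272 + 8*o (O(o) = 8*((o - 14) - 20) = 8*((-14 + o) - 20) = 8*(-34 + o) = -272 + 8*o)
√(-907 + O(N(7))) = √(-907 + (-272 + 8/(-2 + 7))) = √(-907 + (-272 + 8/5)) = √(-907 - 1352/5) = √(-5887/5) = 29*I*√35/5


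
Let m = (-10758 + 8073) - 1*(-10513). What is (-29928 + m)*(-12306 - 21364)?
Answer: 744107000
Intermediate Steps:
m = 7828 (m = -2685 + 10513 = 7828)
(-29928 + m)*(-12306 - 21364) = (-29928 + 7828)*(-12306 - 21364) = -22100*(-33670) = 744107000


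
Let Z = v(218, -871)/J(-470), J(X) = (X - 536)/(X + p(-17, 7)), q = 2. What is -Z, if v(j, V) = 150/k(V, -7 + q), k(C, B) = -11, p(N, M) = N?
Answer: 36525/5533 ≈ 6.6013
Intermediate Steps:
J(X) = (-536 + X)/(-17 + X) (J(X) = (X - 536)/(X - 17) = (-536 + X)/(-17 + X))
v(j, V) = -150/11 (v(j, V) = 150/(-11) = 150*(-1/11) = -150/11)
Z = -36525/5533 (Z = -150*(-17 - 470)/(-536 - 470)/11 = -150/(11*(-1006/(-487))) = -150/(11*((-1/487*(-1006)))) = -150/(11*1006/487) = -150/11*487/1006 = -36525/5533 ≈ -6.6013)
-Z = -1*(-36525/5533) = 36525/5533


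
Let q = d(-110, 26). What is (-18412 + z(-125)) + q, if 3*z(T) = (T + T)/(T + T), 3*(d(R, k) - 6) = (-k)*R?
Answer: -52357/3 ≈ -17452.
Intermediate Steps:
d(R, k) = 6 - R*k/3 (d(R, k) = 6 + ((-k)*R)/3 = 6 + (-R*k)/3 = 6 - R*k/3)
z(T) = 1/3 (z(T) = ((T + T)/(T + T))/3 = ((2*T)/((2*T)))/3 = ((2*T)*(1/(2*T)))/3 = (1/3)*1 = 1/3)
q = 2878/3 (q = 6 - 1/3*(-110)*26 = 6 + 2860/3 = 2878/3 ≈ 959.33)
(-18412 + z(-125)) + q = (-18412 + 1/3) + 2878/3 = -55235/3 + 2878/3 = -52357/3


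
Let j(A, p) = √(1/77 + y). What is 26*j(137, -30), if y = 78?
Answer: 26*√462539/77 ≈ 229.65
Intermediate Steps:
j(A, p) = √462539/77 (j(A, p) = √(1/77 + 78) = √(6007/77) = √462539/77)
26*j(137, -30) = 26*(√462539/77) = 26*√462539/77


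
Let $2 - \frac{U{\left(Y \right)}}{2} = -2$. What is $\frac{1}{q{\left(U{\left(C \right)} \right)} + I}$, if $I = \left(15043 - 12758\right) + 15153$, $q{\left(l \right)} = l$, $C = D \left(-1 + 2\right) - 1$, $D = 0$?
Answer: $\frac{1}{17446} \approx 5.732 \cdot 10^{-5}$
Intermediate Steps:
$C = -1$ ($C = 0 \left(-1 + 2\right) - 1 = 0 \cdot 1 - 1 = 0 - 1 = -1$)
$U{\left(Y \right)} = 8$ ($U{\left(Y \right)} = 4 - -4 = 4 + 4 = 8$)
$I = 17438$ ($I = 2285 + 15153 = 17438$)
$\frac{1}{q{\left(U{\left(C \right)} \right)} + I} = \frac{1}{8 + 17438} = \frac{1}{17446}$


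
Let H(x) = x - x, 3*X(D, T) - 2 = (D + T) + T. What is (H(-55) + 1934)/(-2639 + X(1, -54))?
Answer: -967/1337 ≈ -0.72326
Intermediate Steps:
X(D, T) = ⅔ + D/3 + 2*T/3 (X(D, T) = ⅔ + ((D + T) + T)/3 = ⅔ + (D + 2*T)/3 = ⅔ + (D/3 + 2*T/3) = ⅔ + D/3 + 2*T/3)
H(x) = 0
(H(-55) + 1934)/(-2639 + X(1, -54)) = (0 + 1934)/(-2639 + (⅔ + (⅓)*1 + (⅔)*(-54))) = 1934/(-2639 + (⅔ + ⅓ - 36)) = 1934/(-2639 - 35) = 1934/(-2674) = 1934*(-1/2674) = -967/1337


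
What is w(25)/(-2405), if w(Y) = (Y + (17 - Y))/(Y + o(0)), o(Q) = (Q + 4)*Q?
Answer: -17/60125 ≈ -0.00028274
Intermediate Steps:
o(Q) = Q*(4 + Q) (o(Q) = (4 + Q)*Q = Q*(4 + Q))
w(Y) = 17/Y (w(Y) = (Y + (17 - Y))/(Y + 0*(4 + 0)) = 17/(Y + 0*4) = 17/(Y + 0) = 17/Y)
w(25)/(-2405) = (17/25)/(-2405) = (17*(1/25))*(-1/2405) = (17/25)*(-1/2405) = -17/60125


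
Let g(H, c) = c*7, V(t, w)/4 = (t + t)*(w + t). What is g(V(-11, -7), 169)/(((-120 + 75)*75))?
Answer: -1183/3375 ≈ -0.35052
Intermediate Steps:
V(t, w) = 8*t*(t + w) (V(t, w) = 4*((t + t)*(w + t)) = 4*((2*t)*(t + w)) = 4*(2*t*(t + w)) = 8*t*(t + w))
g(H, c) = 7*c
g(V(-11, -7), 169)/(((-120 + 75)*75)) = (7*169)/(((-120 + 75)*75)) = 1183/((-45*75)) = 1183/(-3375) = 1183*(-1/3375) = -1183/3375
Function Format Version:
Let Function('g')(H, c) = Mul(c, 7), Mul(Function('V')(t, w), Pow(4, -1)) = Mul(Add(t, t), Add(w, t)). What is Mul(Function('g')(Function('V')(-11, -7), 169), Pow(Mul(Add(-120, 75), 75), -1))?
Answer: Rational(-1183, 3375) ≈ -0.35052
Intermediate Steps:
Function('V')(t, w) = Mul(8, t, Add(t, w)) (Function('V')(t, w) = Mul(4, Mul(Add(t, t), Add(w, t))) = Mul(4, Mul(Mul(2, t), Add(t, w))) = Mul(4, Mul(2, t, Add(t, w))) = Mul(8, t, Add(t, w)))
Function('g')(H, c) = Mul(7, c)
Mul(Function('g')(Function('V')(-11, -7), 169), Pow(Mul(Add(-120, 75), 75), -1)) = Mul(Mul(7, 169), Pow(Mul(Add(-120, 75), 75), -1)) = Mul(1183, Pow(Mul(-45, 75), -1)) = Mul(1183, Pow(-3375, -1)) = Mul(1183, Rational(-1, 3375)) = Rational(-1183, 3375)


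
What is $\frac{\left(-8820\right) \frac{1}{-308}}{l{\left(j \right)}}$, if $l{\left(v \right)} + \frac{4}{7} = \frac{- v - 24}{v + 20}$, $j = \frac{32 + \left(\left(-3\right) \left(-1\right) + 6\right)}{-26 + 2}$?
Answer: $- \frac{967995}{60511} \approx -15.997$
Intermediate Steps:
$j = - \frac{41}{24}$ ($j = \frac{32 + \left(3 + 6\right)}{-24} = \left(32 + 9\right) \left(- \frac{1}{24}\right) = 41 \left(- \frac{1}{24}\right) = - \frac{41}{24} \approx -1.7083$)
$l{\left(v \right)} = - \frac{4}{7} + \frac{-24 - v}{20 + v}$ ($l{\left(v \right)} = - \frac{4}{7} + \frac{- v - 24}{v + 20} = - \frac{4}{7} + \frac{-24 - v}{20 + v}$)
$\frac{\left(-8820\right) \frac{1}{-308}}{l{\left(j \right)}} = \frac{\left(-8820\right) \frac{1}{-308}}{\frac{1}{7} \frac{1}{20 - \frac{41}{24}} \left(-248 - - \frac{451}{24}\right)} = \frac{\left(-8820\right) \left(- \frac{1}{308}\right)}{\frac{1}{7} \frac{1}{\frac{439}{24}} \left(-248 + \frac{451}{24}\right)} = \frac{315}{11 \cdot \frac{1}{7} \cdot \frac{24}{439} \left(- \frac{5501}{24}\right)} = \frac{315}{11 \left(- \frac{5501}{3073}\right)} = \frac{315}{11} \left(- \frac{3073}{5501}\right) = - \frac{967995}{60511}$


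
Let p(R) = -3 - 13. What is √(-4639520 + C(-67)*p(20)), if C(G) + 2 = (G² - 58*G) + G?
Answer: 8*I*√74569 ≈ 2184.6*I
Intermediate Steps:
p(R) = -16
C(G) = -2 + G² - 57*G (C(G) = -2 + ((G² - 58*G) + G) = -2 + (G² - 57*G) = -2 + G² - 57*G)
√(-4639520 + C(-67)*p(20)) = √(-4639520 + (-2 + (-67)² - 57*(-67))*(-16)) = √(-4639520 + (-2 + 4489 + 3819)*(-16)) = √(-4639520 + 8306*(-16)) = √(-4639520 - 132896) = √(-4772416) = 8*I*√74569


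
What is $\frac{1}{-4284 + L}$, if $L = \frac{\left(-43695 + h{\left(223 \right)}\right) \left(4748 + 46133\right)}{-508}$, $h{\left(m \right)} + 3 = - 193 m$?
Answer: $\frac{508}{4411089025} \approx 1.1516 \cdot 10^{-7}$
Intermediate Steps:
$h{\left(m \right)} = -3 - 193 m$
$L = \frac{4413265297}{508}$ ($L = \frac{\left(-43695 - 43042\right) \left(4748 + 46133\right)}{-508} = \left(-43695 - 43042\right) 50881 \left(- \frac{1}{508}\right) = \left(-86737\right) 50881 \left(- \frac{1}{508}\right) = \left(-4413265297\right) \left(- \frac{1}{508}\right) = \frac{4413265297}{508} \approx 8.6875 \cdot 10^{6}$)
$\frac{1}{-4284 + L} = \frac{1}{-4284 + \frac{4413265297}{508}} = \frac{1}{\frac{4411089025}{508}} = \frac{508}{4411089025}$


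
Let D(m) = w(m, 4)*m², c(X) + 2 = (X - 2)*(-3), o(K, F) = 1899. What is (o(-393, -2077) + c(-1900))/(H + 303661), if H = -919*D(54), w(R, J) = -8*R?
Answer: 7603/1157978989 ≈ 6.5658e-6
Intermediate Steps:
c(X) = 4 - 3*X (c(X) = -2 + (X - 2)*(-3) = -2 + (-2 + X)*(-3) = -2 + (6 - 3*X) = 4 - 3*X)
D(m) = -8*m³ (D(m) = (-8*m)*m² = -8*m³)
H = 1157675328 (H = -(-7352)*54³ = -(-7352)*157464 = -919*(-1259712) = 1157675328)
(o(-393, -2077) + c(-1900))/(H + 303661) = (1899 + (4 - 3*(-1900)))/(1157675328 + 303661) = (1899 + (4 + 5700))/1157978989 = (1899 + 5704)*(1/1157978989) = 7603*(1/1157978989) = 7603/1157978989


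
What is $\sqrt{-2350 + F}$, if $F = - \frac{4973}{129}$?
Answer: $\frac{i \sqrt{39747867}}{129} \approx 48.873 i$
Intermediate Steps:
$F = - \frac{4973}{129}$ ($F = \left(-4973\right) \frac{1}{129} = - \frac{4973}{129} \approx -38.55$)
$\sqrt{-2350 + F} = \sqrt{-2350 - \frac{4973}{129}} = \sqrt{- \frac{308123}{129}} = \frac{i \sqrt{39747867}}{129}$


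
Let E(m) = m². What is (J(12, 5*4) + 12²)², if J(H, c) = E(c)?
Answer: 295936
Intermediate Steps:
J(H, c) = c²
(J(12, 5*4) + 12²)² = ((5*4)² + 12²)² = (20² + 144)² = (400 + 144)² = 544² = 295936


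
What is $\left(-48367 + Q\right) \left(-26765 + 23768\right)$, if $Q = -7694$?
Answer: $168014817$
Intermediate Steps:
$\left(-48367 + Q\right) \left(-26765 + 23768\right) = \left(-48367 - 7694\right) \left(-26765 + 23768\right) = \left(-56061\right) \left(-2997\right) = 168014817$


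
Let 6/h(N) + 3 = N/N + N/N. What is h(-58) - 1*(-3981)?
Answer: 3975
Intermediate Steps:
h(N) = -6 (h(N) = 6/(-3 + (N/N + N/N)) = 6/(-3 + (1 + 1)) = 6/(-3 + 2) = 6/(-1) = 6*(-1) = -6)
h(-58) - 1*(-3981) = -6 - 1*(-3981) = -6 + 3981 = 3975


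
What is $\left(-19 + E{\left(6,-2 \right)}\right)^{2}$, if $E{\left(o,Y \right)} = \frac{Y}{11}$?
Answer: $\frac{44521}{121} \approx 367.94$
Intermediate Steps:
$E{\left(o,Y \right)} = \frac{Y}{11}$ ($E{\left(o,Y \right)} = Y \frac{1}{11} = \frac{Y}{11}$)
$\left(-19 + E{\left(6,-2 \right)}\right)^{2} = \left(-19 + \frac{1}{11} \left(-2\right)\right)^{2} = \left(-19 - \frac{2}{11}\right)^{2} = \left(- \frac{211}{11}\right)^{2} = \frac{44521}{121}$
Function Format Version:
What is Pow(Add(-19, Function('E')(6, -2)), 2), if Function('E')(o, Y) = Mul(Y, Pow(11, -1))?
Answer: Rational(44521, 121) ≈ 367.94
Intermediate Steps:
Function('E')(o, Y) = Mul(Rational(1, 11), Y) (Function('E')(o, Y) = Mul(Y, Rational(1, 11)) = Mul(Rational(1, 11), Y))
Pow(Add(-19, Function('E')(6, -2)), 2) = Pow(Add(-19, Mul(Rational(1, 11), -2)), 2) = Pow(Add(-19, Rational(-2, 11)), 2) = Pow(Rational(-211, 11), 2) = Rational(44521, 121)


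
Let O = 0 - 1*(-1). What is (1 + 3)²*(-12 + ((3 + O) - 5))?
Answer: -208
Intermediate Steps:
O = 1 (O = 0 + 1 = 1)
(1 + 3)²*(-12 + ((3 + O) - 5)) = (1 + 3)²*(-12 + ((3 + 1) - 5)) = 4²*(-12 + (4 - 5)) = 16*(-12 - 1) = 16*(-13) = -208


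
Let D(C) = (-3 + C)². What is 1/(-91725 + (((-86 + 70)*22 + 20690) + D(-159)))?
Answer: -1/45143 ≈ -2.2152e-5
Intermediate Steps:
1/(-91725 + (((-86 + 70)*22 + 20690) + D(-159))) = 1/(-91725 + (((-86 + 70)*22 + 20690) + (-3 - 159)²)) = 1/(-91725 + ((-16*22 + 20690) + (-162)²)) = 1/(-91725 + ((-352 + 20690) + 26244)) = 1/(-91725 + (20338 + 26244)) = 1/(-91725 + 46582) = 1/(-45143) = -1/45143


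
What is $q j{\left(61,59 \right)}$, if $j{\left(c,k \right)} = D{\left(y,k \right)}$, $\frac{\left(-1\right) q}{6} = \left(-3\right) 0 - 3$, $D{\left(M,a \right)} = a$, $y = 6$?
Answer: $1062$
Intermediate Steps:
$q = 18$ ($q = - 6 \left(\left(-3\right) 0 - 3\right) = - 6 \left(0 - 3\right) = \left(-6\right) \left(-3\right) = 18$)
$j{\left(c,k \right)} = k$
$q j{\left(61,59 \right)} = 18 \cdot 59 = 1062$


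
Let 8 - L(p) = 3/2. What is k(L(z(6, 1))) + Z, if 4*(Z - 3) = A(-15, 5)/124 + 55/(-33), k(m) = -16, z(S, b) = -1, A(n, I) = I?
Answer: -19949/1488 ≈ -13.407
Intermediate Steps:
L(p) = 13/2 (L(p) = 8 - 3/2 = 13/2)
Z = 3859/1488 (Z = 3 + (5/124 + 55/(-33))/4 = 3 + (5*(1/124) + 55*(-1/33))/4 = 3 + (5/124 - 5/3)/4 = 3 + (¼)*(-605/372) = 3 - 605/1488 = 3859/1488 ≈ 2.5934)
k(L(z(6, 1))) + Z = -16 + 3859/1488 = -19949/1488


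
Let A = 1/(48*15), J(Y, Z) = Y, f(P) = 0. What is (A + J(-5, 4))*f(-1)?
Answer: 0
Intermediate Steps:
A = 1/720 (A = (1/48)*(1/15) = 1/720 ≈ 0.0013889)
(A + J(-5, 4))*f(-1) = (1/720 - 5)*0 = -3599/720*0 = 0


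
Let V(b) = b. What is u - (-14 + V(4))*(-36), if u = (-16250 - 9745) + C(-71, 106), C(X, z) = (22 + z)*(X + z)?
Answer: -21875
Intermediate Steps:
u = -21515 (u = (-16250 - 9745) + (106**2 + 22*(-71) + 22*106 - 71*106) = -25995 + (11236 - 1562 + 2332 - 7526) = -25995 + 4480 = -21515)
u - (-14 + V(4))*(-36) = -21515 - (-14 + 4)*(-36) = -21515 - (-10)*(-36) = -21515 - 1*360 = -21515 - 360 = -21875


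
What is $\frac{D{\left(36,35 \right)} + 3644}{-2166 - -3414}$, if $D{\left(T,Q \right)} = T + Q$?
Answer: $\frac{3715}{1248} \approx 2.9768$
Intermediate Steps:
$D{\left(T,Q \right)} = Q + T$
$\frac{D{\left(36,35 \right)} + 3644}{-2166 - -3414} = \frac{\left(35 + 36\right) + 3644}{-2166 - -3414} = \frac{71 + 3644}{-2166 + 3414} = \frac{3715}{1248}$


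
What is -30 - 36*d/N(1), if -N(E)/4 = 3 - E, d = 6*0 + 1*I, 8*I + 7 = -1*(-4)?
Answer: -507/16 ≈ -31.688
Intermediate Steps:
I = -3/8 (I = -7/8 + (-1*(-4))/8 = -7/8 + (1/8)*4 = -7/8 + 1/2 = -3/8 ≈ -0.37500)
d = -3/8 (d = 6*0 + 1*(-3/8) = 0 - 3/8 = -3/8 ≈ -0.37500)
N(E) = -12 + 4*E (N(E) = -4*(3 - E) = -12 + 4*E)
-30 - 36*d/N(1) = -30 - (-27)/(2*(-12 + 4*1)) = -30 - (-27)/(2*(-12 + 4)) = -30 - (-27)/(2*(-8)) = -30 - (-27)*(-1)/(2*8) = -30 - 36*3/64 = -30 - 27/16 = -507/16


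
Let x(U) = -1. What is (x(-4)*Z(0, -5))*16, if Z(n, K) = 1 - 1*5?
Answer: 64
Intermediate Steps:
Z(n, K) = -4 (Z(n, K) = 1 - 5 = -4)
(x(-4)*Z(0, -5))*16 = -1*(-4)*16 = 4*16 = 64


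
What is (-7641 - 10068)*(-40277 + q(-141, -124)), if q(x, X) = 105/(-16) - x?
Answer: 11374154229/16 ≈ 7.1088e+8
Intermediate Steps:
q(x, X) = -105/16 - x (q(x, X) = 105*(-1/16) - x = -105/16 - x)
(-7641 - 10068)*(-40277 + q(-141, -124)) = (-7641 - 10068)*(-40277 + (-105/16 - 1*(-141))) = -17709*(-40277 + (-105/16 + 141)) = -17709*(-40277 + 2151/16) = -17709*(-642281/16) = 11374154229/16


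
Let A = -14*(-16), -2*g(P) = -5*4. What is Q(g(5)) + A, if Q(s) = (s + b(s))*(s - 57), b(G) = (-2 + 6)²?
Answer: -998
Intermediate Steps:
b(G) = 16 (b(G) = 4² = 16)
g(P) = 10 (g(P) = -(-5)*4/2 = -½*(-20) = 10)
A = 224
Q(s) = (-57 + s)*(16 + s) (Q(s) = (s + 16)*(s - 57) = (16 + s)*(-57 + s) = (-57 + s)*(16 + s))
Q(g(5)) + A = (-912 + 10² - 41*10) + 224 = (-912 + 100 - 410) + 224 = -1222 + 224 = -998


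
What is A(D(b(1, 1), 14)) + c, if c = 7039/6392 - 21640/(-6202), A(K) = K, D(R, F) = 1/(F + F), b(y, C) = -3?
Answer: 91697293/19821592 ≈ 4.6261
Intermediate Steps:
D(R, F) = 1/(2*F)
c = 90989379/19821592 (c = 7039*(1/6392) - 21640*(-1/6202) = 7039/6392 + 10820/3101 = 90989379/19821592 ≈ 4.5904)
A(D(b(1, 1), 14)) + c = (½)/14 + 90989379/19821592 = (½)*(1/14) + 90989379/19821592 = 1/28 + 90989379/19821592 = 91697293/19821592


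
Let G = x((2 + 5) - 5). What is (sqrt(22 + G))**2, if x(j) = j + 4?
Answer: 28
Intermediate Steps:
x(j) = 4 + j
G = 6 (G = 4 + ((2 + 5) - 5) = 4 + (7 - 5) = 4 + 2 = 6)
(sqrt(22 + G))**2 = (sqrt(22 + 6))**2 = (sqrt(28))**2 = (2*sqrt(7))**2 = 28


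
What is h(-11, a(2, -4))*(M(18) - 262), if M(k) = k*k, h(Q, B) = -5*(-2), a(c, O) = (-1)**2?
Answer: 620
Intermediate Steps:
a(c, O) = 1
h(Q, B) = 10
M(k) = k**2
h(-11, a(2, -4))*(M(18) - 262) = 10*(18**2 - 262) = 10*(324 - 262) = 10*62 = 620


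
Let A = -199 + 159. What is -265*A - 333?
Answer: 10267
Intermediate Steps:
A = -40
-265*A - 333 = -265*(-40) - 333 = 10600 - 333 = 10267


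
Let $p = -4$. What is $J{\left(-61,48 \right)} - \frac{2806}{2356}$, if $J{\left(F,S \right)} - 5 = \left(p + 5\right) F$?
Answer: $- \frac{67371}{1178} \approx -57.191$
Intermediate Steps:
$J{\left(F,S \right)} = 5 + F$ ($J{\left(F,S \right)} = 5 + \left(-4 + 5\right) F = 5 + 1 F = 5 + F$)
$J{\left(-61,48 \right)} - \frac{2806}{2356} = \left(5 - 61\right) - \frac{2806}{2356} = -56 - 2806 \cdot \frac{1}{2356} = -56 - \frac{1403}{1178} = - \frac{67371}{1178}$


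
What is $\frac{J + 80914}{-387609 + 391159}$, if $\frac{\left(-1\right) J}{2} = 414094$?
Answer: $- \frac{373637}{1775} \approx -210.5$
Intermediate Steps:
$J = -828188$ ($J = \left(-2\right) 414094 = -828188$)
$\frac{J + 80914}{-387609 + 391159} = \frac{-828188 + 80914}{-387609 + 391159} = - \frac{747274}{3550} = \left(-747274\right) \frac{1}{3550} = - \frac{373637}{1775}$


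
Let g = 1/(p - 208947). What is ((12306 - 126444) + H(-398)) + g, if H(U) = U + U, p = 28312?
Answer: -20761103091/180635 ≈ -1.1493e+5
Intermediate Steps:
g = -1/180635 (g = 1/(28312 - 208947) = 1/(-180635) = -1/180635 ≈ -5.5360e-6)
H(U) = 2*U
((12306 - 126444) + H(-398)) + g = ((12306 - 126444) + 2*(-398)) - 1/180635 = (-114138 - 796) - 1/180635 = -114934 - 1/180635 = -20761103091/180635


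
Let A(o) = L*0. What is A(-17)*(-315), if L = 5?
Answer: 0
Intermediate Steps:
A(o) = 0 (A(o) = 5*0 = 0)
A(-17)*(-315) = 0*(-315) = 0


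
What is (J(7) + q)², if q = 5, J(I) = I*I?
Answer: 2916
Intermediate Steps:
J(I) = I²
(J(7) + q)² = (7² + 5)² = (49 + 5)² = 54² = 2916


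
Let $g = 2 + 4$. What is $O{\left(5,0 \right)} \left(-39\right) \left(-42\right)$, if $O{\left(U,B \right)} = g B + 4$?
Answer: $6552$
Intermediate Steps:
$g = 6$
$O{\left(U,B \right)} = 4 + 6 B$ ($O{\left(U,B \right)} = 6 B + 4 = 4 + 6 B$)
$O{\left(5,0 \right)} \left(-39\right) \left(-42\right) = \left(4 + 6 \cdot 0\right) \left(-39\right) \left(-42\right) = \left(4 + 0\right) \left(-39\right) \left(-42\right) = 4 \left(-39\right) \left(-42\right) = \left(-156\right) \left(-42\right) = 6552$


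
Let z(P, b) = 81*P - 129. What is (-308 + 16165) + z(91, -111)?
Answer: 23099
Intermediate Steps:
z(P, b) = -129 + 81*P
(-308 + 16165) + z(91, -111) = (-308 + 16165) + (-129 + 81*91) = 15857 + (-129 + 7371) = 15857 + 7242 = 23099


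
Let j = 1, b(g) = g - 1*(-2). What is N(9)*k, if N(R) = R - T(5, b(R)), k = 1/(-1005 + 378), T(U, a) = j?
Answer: -8/627 ≈ -0.012759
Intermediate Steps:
b(g) = 2 + g (b(g) = g + 2 = 2 + g)
T(U, a) = 1
k = -1/627 (k = 1/(-627) = -1/627 ≈ -0.0015949)
N(R) = -1 + R (N(R) = R - 1*1 = R - 1 = -1 + R)
N(9)*k = (-1 + 9)*(-1/627) = 8*(-1/627) = -8/627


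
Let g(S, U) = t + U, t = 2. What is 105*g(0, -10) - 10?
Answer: -850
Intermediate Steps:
g(S, U) = 2 + U
105*g(0, -10) - 10 = 105*(2 - 10) - 10 = 105*(-8) - 10 = -840 - 10 = -850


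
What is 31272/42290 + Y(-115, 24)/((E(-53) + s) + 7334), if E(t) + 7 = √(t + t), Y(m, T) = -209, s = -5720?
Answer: 6655801369/10921625095 + 209*I*√106/2582555 ≈ 0.60942 + 0.0008332*I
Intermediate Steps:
E(t) = -7 + √2*√t (E(t) = -7 + √(t + t) = -7 + √(2*t) = -7 + √2*√t)
31272/42290 + Y(-115, 24)/((E(-53) + s) + 7334) = 31272/42290 - 209/(((-7 + √2*√(-53)) - 5720) + 7334) = 31272*(1/42290) - 209/(((-7 + √2*(I*√53)) - 5720) + 7334) = 15636/21145 - 209/(((-7 + I*√106) - 5720) + 7334) = 15636/21145 - 209/((-5727 + I*√106) + 7334) = 15636/21145 - 209/(1607 + I*√106)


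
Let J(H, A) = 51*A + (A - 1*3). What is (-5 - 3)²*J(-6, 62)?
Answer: 206144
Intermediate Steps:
J(H, A) = -3 + 52*A (J(H, A) = 51*A + (A - 3) = 51*A + (-3 + A) = -3 + 52*A)
(-5 - 3)²*J(-6, 62) = (-5 - 3)²*(-3 + 52*62) = (-8)²*(-3 + 3224) = 64*3221 = 206144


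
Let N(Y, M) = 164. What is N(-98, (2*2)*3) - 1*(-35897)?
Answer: 36061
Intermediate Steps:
N(-98, (2*2)*3) - 1*(-35897) = 164 - 1*(-35897) = 164 + 35897 = 36061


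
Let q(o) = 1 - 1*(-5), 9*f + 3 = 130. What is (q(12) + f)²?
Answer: 32761/81 ≈ 404.46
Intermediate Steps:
f = 127/9 (f = -⅓ + (⅑)*130 = -⅓ + 130/9 = 127/9 ≈ 14.111)
q(o) = 6 (q(o) = 1 + 5 = 6)
(q(12) + f)² = (6 + 127/9)² = (181/9)² = 32761/81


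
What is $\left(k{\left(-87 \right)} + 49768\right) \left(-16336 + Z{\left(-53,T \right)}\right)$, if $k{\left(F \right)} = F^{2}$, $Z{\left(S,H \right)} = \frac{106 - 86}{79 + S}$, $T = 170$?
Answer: $- \frac{12175970646}{13} \approx -9.3661 \cdot 10^{8}$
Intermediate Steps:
$Z{\left(S,H \right)} = \frac{20}{79 + S}$
$\left(k{\left(-87 \right)} + 49768\right) \left(-16336 + Z{\left(-53,T \right)}\right) = \left(\left(-87\right)^{2} + 49768\right) \left(-16336 + \frac{20}{79 - 53}\right) = \left(7569 + 49768\right) \left(-16336 + \frac{20}{26}\right) = 57337 \left(-16336 + 20 \cdot \frac{1}{26}\right) = 57337 \left(-16336 + \frac{10}{13}\right) = 57337 \left(- \frac{212358}{13}\right) = - \frac{12175970646}{13}$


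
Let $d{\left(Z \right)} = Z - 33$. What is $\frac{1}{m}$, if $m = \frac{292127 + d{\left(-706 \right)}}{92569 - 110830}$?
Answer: $- \frac{18261}{291388} \approx -0.062669$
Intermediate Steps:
$d{\left(Z \right)} = -33 + Z$
$m = - \frac{291388}{18261}$ ($m = \frac{292127 - 739}{92569 - 110830} = \frac{292127 - 739}{-18261} = 291388 \left(- \frac{1}{18261}\right) = - \frac{291388}{18261} \approx -15.957$)
$\frac{1}{m} = \frac{1}{- \frac{291388}{18261}} = - \frac{18261}{291388}$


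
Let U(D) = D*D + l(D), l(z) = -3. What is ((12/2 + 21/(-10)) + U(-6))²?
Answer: 136161/100 ≈ 1361.6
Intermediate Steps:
U(D) = -3 + D² (U(D) = D*D - 3 = D² - 3 = -3 + D²)
((12/2 + 21/(-10)) + U(-6))² = ((12/2 + 21/(-10)) + (-3 + (-6)²))² = ((12*(½) + 21*(-⅒)) + (-3 + 36))² = ((6 - 21/10) + 33)² = (39/10 + 33)² = (369/10)² = 136161/100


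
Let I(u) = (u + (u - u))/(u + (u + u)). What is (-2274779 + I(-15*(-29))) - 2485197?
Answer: -14279927/3 ≈ -4.7600e+6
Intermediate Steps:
I(u) = ⅓ (I(u) = (u + 0)/(u + 2*u) = u/((3*u)) = u*(1/(3*u)) = ⅓)
(-2274779 + I(-15*(-29))) - 2485197 = (-2274779 + ⅓) - 2485197 = -6824336/3 - 2485197 = -14279927/3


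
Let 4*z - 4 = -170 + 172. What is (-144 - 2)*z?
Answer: -219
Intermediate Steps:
z = 3/2 (z = 1 + (-170 + 172)/4 = 1 + (¼)*2 = 1 + ½ = 3/2 ≈ 1.5000)
(-144 - 2)*z = (-144 - 2)*(3/2) = -146*3/2 = -219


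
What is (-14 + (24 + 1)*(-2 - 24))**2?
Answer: 440896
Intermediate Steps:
(-14 + (24 + 1)*(-2 - 24))**2 = (-14 + 25*(-26))**2 = (-14 - 650)**2 = (-664)**2 = 440896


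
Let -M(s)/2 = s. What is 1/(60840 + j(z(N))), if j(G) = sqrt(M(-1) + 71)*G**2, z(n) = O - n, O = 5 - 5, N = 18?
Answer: 845/51303366 - sqrt(73)/11400748 ≈ 1.5721e-5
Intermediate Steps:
M(s) = -2*s
O = 0
z(n) = -n (z(n) = 0 - n = -n)
j(G) = sqrt(73)*G**2 (j(G) = sqrt(-2*(-1) + 71)*G**2 = sqrt(2 + 71)*G**2 = sqrt(73)*G**2)
1/(60840 + j(z(N))) = 1/(60840 + sqrt(73)*(-1*18)**2) = 1/(60840 + sqrt(73)*(-18)**2) = 1/(60840 + sqrt(73)*324) = 1/(60840 + 324*sqrt(73))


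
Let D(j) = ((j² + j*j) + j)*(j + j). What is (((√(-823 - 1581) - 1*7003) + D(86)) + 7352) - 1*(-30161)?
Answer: 2589526 + 2*I*√601 ≈ 2.5895e+6 + 49.031*I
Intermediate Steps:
D(j) = 2*j*(j + 2*j²) (D(j) = ((j² + j²) + j)*(2*j) = (2*j² + j)*(2*j) = (j + 2*j²)*(2*j) = 2*j*(j + 2*j²))
(((√(-823 - 1581) - 1*7003) + D(86)) + 7352) - 1*(-30161) = (((√(-823 - 1581) - 1*7003) + 86²*(2 + 4*86)) + 7352) - 1*(-30161) = (((√(-2404) - 7003) + 7396*(2 + 344)) + 7352) + 30161 = (((2*I*√601 - 7003) + 7396*346) + 7352) + 30161 = (((-7003 + 2*I*√601) + 2559016) + 7352) + 30161 = ((2552013 + 2*I*√601) + 7352) + 30161 = (2559365 + 2*I*√601) + 30161 = 2589526 + 2*I*√601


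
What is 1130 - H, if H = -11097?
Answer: 12227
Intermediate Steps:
1130 - H = 1130 - 1*(-11097) = 1130 + 11097 = 12227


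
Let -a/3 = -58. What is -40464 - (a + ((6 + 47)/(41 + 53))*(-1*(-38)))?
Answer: -1910993/47 ≈ -40659.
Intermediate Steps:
a = 174 (a = -3*(-58) = 174)
-40464 - (a + ((6 + 47)/(41 + 53))*(-1*(-38))) = -40464 - (174 + ((6 + 47)/(41 + 53))*(-1*(-38))) = -40464 - (174 + (53/94)*38) = -40464 - (174 + 1007/47) = -40464 - 1*9185/47 = -40464 - 9185/47 = -1910993/47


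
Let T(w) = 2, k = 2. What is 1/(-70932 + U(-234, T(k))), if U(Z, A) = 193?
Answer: -1/70739 ≈ -1.4136e-5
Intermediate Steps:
1/(-70932 + U(-234, T(k))) = 1/(-70932 + 193) = 1/(-70739) = -1/70739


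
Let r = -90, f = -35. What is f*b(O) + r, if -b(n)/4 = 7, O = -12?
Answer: 890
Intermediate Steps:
b(n) = -28 (b(n) = -4*7 = -28)
f*b(O) + r = -35*(-28) - 90 = 980 - 90 = 890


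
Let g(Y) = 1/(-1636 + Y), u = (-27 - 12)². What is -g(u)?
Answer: 1/115 ≈ 0.0086956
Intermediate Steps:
u = 1521 (u = (-39)² = 1521)
-g(u) = -1/(-1636 + 1521) = -1/(-115) = -1*(-1/115) = 1/115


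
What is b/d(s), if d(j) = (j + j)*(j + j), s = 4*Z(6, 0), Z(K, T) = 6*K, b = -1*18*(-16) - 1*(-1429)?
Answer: 1717/82944 ≈ 0.020701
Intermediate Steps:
b = 1717 (b = -18*(-16) + 1429 = 288 + 1429 = 1717)
s = 144 (s = 4*(6*6) = 4*36 = 144)
d(j) = 4*j² (d(j) = (2*j)*(2*j) = 4*j²)
b/d(s) = 1717/((4*144²)) = 1717/((4*20736)) = 1717/82944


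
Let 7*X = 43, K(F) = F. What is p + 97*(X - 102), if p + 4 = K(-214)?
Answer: -66613/7 ≈ -9516.1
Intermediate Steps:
X = 43/7 (X = (⅐)*43 = 43/7 ≈ 6.1429)
p = -218 (p = -4 - 214 = -218)
p + 97*(X - 102) = -218 + 97*(43/7 - 102) = -218 + 97*(-671/7) = -218 - 65087/7 = -66613/7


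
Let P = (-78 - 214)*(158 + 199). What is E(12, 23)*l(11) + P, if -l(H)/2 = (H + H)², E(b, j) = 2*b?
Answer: -127476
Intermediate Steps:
P = -104244 (P = -292*357 = -104244)
l(H) = -8*H² (l(H) = -2*(H + H)² = -2*4*H² = -8*H²)
E(12, 23)*l(11) + P = (2*12)*(-8*11²) - 104244 = 24*(-8*121) - 104244 = 24*(-968) - 104244 = -23232 - 104244 = -127476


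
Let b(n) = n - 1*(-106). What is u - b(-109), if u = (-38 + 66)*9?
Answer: 255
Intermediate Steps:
b(n) = 106 + n (b(n) = n + 106 = 106 + n)
u = 252 (u = 28*9 = 252)
u - b(-109) = 252 - (106 - 109) = 252 - 1*(-3) = 252 + 3 = 255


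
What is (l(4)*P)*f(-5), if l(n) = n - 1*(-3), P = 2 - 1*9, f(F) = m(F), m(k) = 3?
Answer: -147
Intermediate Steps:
f(F) = 3
P = -7 (P = 2 - 9 = -7)
l(n) = 3 + n (l(n) = n + 3 = 3 + n)
(l(4)*P)*f(-5) = ((3 + 4)*(-7))*3 = (7*(-7))*3 = -49*3 = -147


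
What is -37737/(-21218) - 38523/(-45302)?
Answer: 631735647/240304459 ≈ 2.6289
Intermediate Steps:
-37737/(-21218) - 38523/(-45302) = -37737*(-1/21218) - 38523*(-1/45302) = 37737/21218 + 38523/45302 = 631735647/240304459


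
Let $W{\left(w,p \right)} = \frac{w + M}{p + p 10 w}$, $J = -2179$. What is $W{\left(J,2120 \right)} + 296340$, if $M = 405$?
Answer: $\frac{6844369396487}{23096340} \approx 2.9634 \cdot 10^{5}$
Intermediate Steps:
$W{\left(w,p \right)} = \frac{405 + w}{p + 10 p w}$ ($W{\left(w,p \right)} = \frac{w + 405}{p + p 10 w} = \frac{405 + w}{p + 10 p w}$)
$W{\left(J,2120 \right)} + 296340 = \frac{405 - 2179}{2120 \left(1 + 10 \left(-2179\right)\right)} + 296340 = \frac{1}{2120} \frac{1}{1 - 21790} \left(-1774\right) + 296340 = \frac{1}{2120} \frac{1}{-21789} \left(-1774\right) + 296340 = \frac{1}{2120} \left(- \frac{1}{21789}\right) \left(-1774\right) + 296340 = \frac{887}{23096340} + 296340 = \frac{6844369396487}{23096340}$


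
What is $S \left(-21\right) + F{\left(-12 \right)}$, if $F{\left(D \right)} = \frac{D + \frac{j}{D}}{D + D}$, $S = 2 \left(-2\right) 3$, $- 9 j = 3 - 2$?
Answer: $\frac{654479}{2592} \approx 252.5$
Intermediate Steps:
$j = - \frac{1}{9}$ ($j = - \frac{3 - 2}{9} = \left(- \frac{1}{9}\right) 1 = - \frac{1}{9} \approx -0.11111$)
$S = -12$ ($S = \left(-4\right) 3 = -12$)
$F{\left(D \right)} = \frac{D - \frac{1}{9 D}}{2 D}$ ($F{\left(D \right)} = \frac{D - \frac{1}{9 D}}{D + D} = \frac{D - \frac{1}{9 D}}{2 D}$)
$S \left(-21\right) + F{\left(-12 \right)} = \left(-12\right) \left(-21\right) + \left(\frac{1}{2} - \frac{1}{18 \cdot 144}\right) = 252 + \left(\frac{1}{2} - \frac{1}{2592}\right) = 252 + \frac{1295}{2592} = \frac{654479}{2592}$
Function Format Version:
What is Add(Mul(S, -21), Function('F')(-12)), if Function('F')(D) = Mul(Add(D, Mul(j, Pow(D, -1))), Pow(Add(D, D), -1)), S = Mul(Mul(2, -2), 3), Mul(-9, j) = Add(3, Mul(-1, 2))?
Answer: Rational(654479, 2592) ≈ 252.50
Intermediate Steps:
j = Rational(-1, 9) (j = Mul(Rational(-1, 9), Add(3, Mul(-1, 2))) = Mul(Rational(-1, 9), Add(3, -2)) = Mul(Rational(-1, 9), 1) = Rational(-1, 9) ≈ -0.11111)
S = -12 (S = Mul(-4, 3) = -12)
Function('F')(D) = Mul(Rational(1, 2), Pow(D, -1), Add(D, Mul(Rational(-1, 9), Pow(D, -1)))) (Function('F')(D) = Mul(Add(D, Mul(Rational(-1, 9), Pow(D, -1))), Pow(Add(D, D), -1)) = Mul(Add(D, Mul(Rational(-1, 9), Pow(D, -1))), Pow(Mul(2, D), -1)) = Mul(Add(D, Mul(Rational(-1, 9), Pow(D, -1))), Mul(Rational(1, 2), Pow(D, -1))) = Mul(Rational(1, 2), Pow(D, -1), Add(D, Mul(Rational(-1, 9), Pow(D, -1)))))
Add(Mul(S, -21), Function('F')(-12)) = Add(Mul(-12, -21), Add(Rational(1, 2), Mul(Rational(-1, 18), Pow(-12, -2)))) = Add(252, Add(Rational(1, 2), Mul(Rational(-1, 18), Rational(1, 144)))) = Add(252, Add(Rational(1, 2), Rational(-1, 2592))) = Add(252, Rational(1295, 2592)) = Rational(654479, 2592)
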